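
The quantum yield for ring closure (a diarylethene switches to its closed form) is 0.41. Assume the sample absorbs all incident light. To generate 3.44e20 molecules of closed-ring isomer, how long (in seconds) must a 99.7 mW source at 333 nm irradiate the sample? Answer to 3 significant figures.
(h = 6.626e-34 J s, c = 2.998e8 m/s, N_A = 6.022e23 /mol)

Product: 3.44e20 / 6.022e23 = 5.712e-4 mol.
Photons that must be absorbed: 5.712e-4 / 0.41 = 0.001393 mol.
Photon energy: hc/λ = 5.965e-19 J; per mole, 3.592e5 J mol⁻¹.
Energy required: 0.001393 × 3.592e5 = 500.4 J.
Time: 500.4 J / 0.0997 W = 5020 s.

t ≈ 5020 s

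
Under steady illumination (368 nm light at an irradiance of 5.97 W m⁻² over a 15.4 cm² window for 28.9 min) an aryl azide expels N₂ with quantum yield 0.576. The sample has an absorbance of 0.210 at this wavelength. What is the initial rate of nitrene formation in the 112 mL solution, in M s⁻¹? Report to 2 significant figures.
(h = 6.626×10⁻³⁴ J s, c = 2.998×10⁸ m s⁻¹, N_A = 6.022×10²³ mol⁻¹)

Photon energy at 368 nm: hc/λ = (6.626×10⁻³⁴)(2.998×10⁸)/(368×10⁻⁹) = 5.398×10⁻¹⁹ J.
Energy delivered: (5.97 W m⁻²)(15.4×10⁻⁴ m²)(1734 s) = 15.94 J.
Photons incident: 15.94 / 5.398×10⁻¹⁹ = 2.953×10¹⁹, i.e. 2.953×10¹⁹/6.022×10²³ = 4.904×10⁻⁵ mol.
Fraction absorbed: 1 − 10^(−0.210) = 0.3834.
Photons absorbed: 0.3834 × 4.904×10⁻⁵ = 1.880×10⁻⁵ mol.
Product formed: 0.576 × 1.880×10⁻⁵ = 1.083×10⁻⁵ mol.
Rate: 1.083×10⁻⁵ mol / (1734 s × 0.112 L) = 5.6×10⁻⁸ M s⁻¹.

5.6×10⁻⁸ M s⁻¹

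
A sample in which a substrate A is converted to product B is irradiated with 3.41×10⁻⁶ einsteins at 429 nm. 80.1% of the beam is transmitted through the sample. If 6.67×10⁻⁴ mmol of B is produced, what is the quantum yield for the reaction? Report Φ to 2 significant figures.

Product: 6.67×10⁻⁴ mmol = 6.67×10⁻⁷ mol.
Fraction absorbed: 1 − 80.1/100 = 0.1990.
Photons absorbed: 0.1990 × 3.41×10⁻⁶ = 6.786×10⁻⁷ mol.
Φ = 6.67×10⁻⁷ mol / 6.786×10⁻⁷ mol photons = 0.98.

Φ = 0.98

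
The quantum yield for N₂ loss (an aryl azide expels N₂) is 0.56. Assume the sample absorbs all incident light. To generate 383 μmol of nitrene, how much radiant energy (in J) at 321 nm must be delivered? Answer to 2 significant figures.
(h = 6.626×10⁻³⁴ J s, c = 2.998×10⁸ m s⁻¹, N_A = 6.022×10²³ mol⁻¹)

Product: 383 μmol = 3.83×10⁻⁴ mol.
Photons that must be absorbed: 3.83×10⁻⁴ / 0.56 = 6.839×10⁻⁴ mol.
Photon energy: hc/λ = 6.188×10⁻¹⁹ J; per mole, 3.726×10⁵ J mol⁻¹.
Energy required: 6.839×10⁻⁴ × 3.726×10⁵ = 250 J.

250 J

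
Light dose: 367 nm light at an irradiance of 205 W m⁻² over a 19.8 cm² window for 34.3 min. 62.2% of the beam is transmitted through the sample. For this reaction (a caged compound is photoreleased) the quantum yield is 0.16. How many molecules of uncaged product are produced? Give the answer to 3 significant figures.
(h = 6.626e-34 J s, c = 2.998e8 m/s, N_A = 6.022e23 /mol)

Photon energy at 367 nm: hc/λ = (6.626e-34)(2.998e8)/(367e-9) = 5.413e-19 J.
Energy delivered: (205 W m⁻²)(19.8e-4 m²)(2058 s) = 835.3 J.
Photons incident: 835.3 / 5.413e-19 = 1.543e21, i.e. 1.543e21/6.022e23 = 0.002562 mol.
Fraction absorbed: 1 − 62.2/100 = 0.3780.
Photons absorbed: 0.3780 × 0.002562 = 9.684e-4 mol.
Product: Φ × n_abs = 0.16 × 9.684e-4 = 1.549e-4 mol.
As a count: 1.549e-4 × 6.022e23 = 9.33e19.

9.33e19 molecules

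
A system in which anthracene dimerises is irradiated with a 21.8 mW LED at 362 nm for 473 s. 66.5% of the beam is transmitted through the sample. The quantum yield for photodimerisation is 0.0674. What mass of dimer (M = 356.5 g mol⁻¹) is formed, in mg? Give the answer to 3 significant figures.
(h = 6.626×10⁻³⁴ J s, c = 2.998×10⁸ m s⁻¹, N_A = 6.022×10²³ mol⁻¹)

Photon energy at 362 nm: hc/λ = (6.626×10⁻³⁴)(2.998×10⁸)/(362×10⁻⁹) = 5.487×10⁻¹⁹ J.
Energy delivered: (21.8 mW)(473 s) = 10.31 J.
Photons incident: 10.31 / 5.487×10⁻¹⁹ = 1.879×10¹⁹, i.e. 1.879×10¹⁹/6.022×10²³ = 3.120×10⁻⁵ mol.
Fraction absorbed: 1 − 66.5/100 = 0.3350.
Photons absorbed: 0.3350 × 3.120×10⁻⁵ = 1.045×10⁻⁵ mol.
Product: Φ × n_abs = 0.0674 × 1.045×10⁻⁵ = 7.043×10⁻⁷ mol.
Mass: 7.043×10⁻⁷ × 356.5 = 2.511×10⁻⁴ g = 0.251 mg.

0.251 mg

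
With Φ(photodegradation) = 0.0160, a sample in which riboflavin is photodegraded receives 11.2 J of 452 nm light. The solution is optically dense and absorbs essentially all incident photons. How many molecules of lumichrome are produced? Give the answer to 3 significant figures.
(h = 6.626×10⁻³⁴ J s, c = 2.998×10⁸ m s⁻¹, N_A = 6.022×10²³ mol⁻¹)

Photon energy at 452 nm: hc/λ = (6.626×10⁻³⁴)(2.998×10⁸)/(452×10⁻⁹) = 4.395×10⁻¹⁹ J.
Photons incident: 11.2 / 4.395×10⁻¹⁹ = 2.548×10¹⁹, i.e. 2.548×10¹⁹/6.022×10²³ = 4.231×10⁻⁵ mol.
Product: Φ × n_abs = 0.0160 × 4.231×10⁻⁵ = 6.770×10⁻⁷ mol.
As a count: 6.770×10⁻⁷ × 6.022×10²³ = 4.08×10¹⁷.

4.08×10¹⁷ molecules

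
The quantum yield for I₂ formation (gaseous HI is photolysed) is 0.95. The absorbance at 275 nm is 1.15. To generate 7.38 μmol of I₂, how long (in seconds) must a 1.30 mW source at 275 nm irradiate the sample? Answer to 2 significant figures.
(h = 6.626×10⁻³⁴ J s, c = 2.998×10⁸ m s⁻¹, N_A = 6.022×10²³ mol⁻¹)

t ≈ 2800 s

Product: 7.38 μmol = 7.38×10⁻⁶ mol.
Photons that must be absorbed: 7.38×10⁻⁶ / 0.95 = 7.768×10⁻⁶ mol.
Fraction absorbed: 1 − 10^(−1.15) = 0.9292.
Incident photons needed: 7.768×10⁻⁶ / 0.9292 = 8.360×10⁻⁶ mol.
Photon energy: hc/λ = 7.224×10⁻¹⁹ J; per mole, 4.350×10⁵ J mol⁻¹.
Energy required: 8.360×10⁻⁶ × 4.350×10⁵ = 3.637 J.
Time: 3.637 J / 0.0013 W = 2800 s.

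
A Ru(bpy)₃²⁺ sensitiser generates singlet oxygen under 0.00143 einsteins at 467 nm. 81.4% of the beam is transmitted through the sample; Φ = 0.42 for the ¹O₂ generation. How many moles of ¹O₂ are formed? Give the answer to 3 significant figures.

1.12×10⁻⁴ mol

Fraction absorbed: 1 − 81.4/100 = 0.1860.
Photons absorbed: 0.1860 × 0.00143 = 2.660×10⁻⁴ mol.
Product: Φ × n_abs = 0.42 × 2.660×10⁻⁴ = 1.117×10⁻⁴ mol.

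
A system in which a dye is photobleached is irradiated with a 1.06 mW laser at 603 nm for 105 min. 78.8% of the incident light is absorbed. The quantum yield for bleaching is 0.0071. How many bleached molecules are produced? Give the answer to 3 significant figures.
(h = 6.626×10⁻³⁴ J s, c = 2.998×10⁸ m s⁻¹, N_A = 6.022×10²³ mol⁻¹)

1.13×10¹⁷ bleached molecules

Photon energy at 603 nm: hc/λ = (6.626×10⁻³⁴)(2.998×10⁸)/(603×10⁻⁹) = 3.294×10⁻¹⁹ J.
Energy delivered: (1.06 mW)(6300 s) = 6.678 J.
Photons incident: 6.678 / 3.294×10⁻¹⁹ = 2.027×10¹⁹, i.e. 2.027×10¹⁹/6.022×10²³ = 3.366×10⁻⁵ mol.
Photons absorbed: 0.788 × 3.366×10⁻⁵ = 2.652×10⁻⁵ mol.
Product: Φ × n_abs = 0.0071 × 2.652×10⁻⁵ = 1.883×10⁻⁷ mol.
As a count: 1.883×10⁻⁷ × 6.022×10²³ = 1.13×10¹⁷.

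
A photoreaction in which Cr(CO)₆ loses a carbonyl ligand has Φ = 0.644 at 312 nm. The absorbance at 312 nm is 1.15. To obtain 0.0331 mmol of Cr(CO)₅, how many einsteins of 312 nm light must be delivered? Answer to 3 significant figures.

Product: 0.0331 mmol = 3.31×10⁻⁵ mol.
Photons that must be absorbed: 3.31×10⁻⁵ / 0.644 = 5.140×10⁻⁵ mol.
Fraction absorbed: 1 − 10^(−1.15) = 0.9292.
Incident photons needed: 5.140×10⁻⁵ / 0.9292 = 5.532×10⁻⁵ mol.

5.53×10⁻⁵ einstein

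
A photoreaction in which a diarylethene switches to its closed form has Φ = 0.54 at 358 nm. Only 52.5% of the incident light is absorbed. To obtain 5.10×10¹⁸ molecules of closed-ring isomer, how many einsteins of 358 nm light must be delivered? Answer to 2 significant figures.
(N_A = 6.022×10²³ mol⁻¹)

3.0×10⁻⁵ einstein

Product: 5.10×10¹⁸ / 6.022×10²³ = 8.469×10⁻⁶ mol.
Photons that must be absorbed: 8.469×10⁻⁶ / 0.54 = 1.568×10⁻⁵ mol.
Incident photons needed: 1.568×10⁻⁵ / 0.525 = 2.987×10⁻⁵ mol.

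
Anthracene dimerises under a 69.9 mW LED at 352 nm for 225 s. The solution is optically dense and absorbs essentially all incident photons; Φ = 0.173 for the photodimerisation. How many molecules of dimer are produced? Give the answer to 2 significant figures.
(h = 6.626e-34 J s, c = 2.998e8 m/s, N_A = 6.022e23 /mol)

Photon energy at 352 nm: hc/λ = (6.626e-34)(2.998e8)/(352e-9) = 5.643e-19 J.
Energy delivered: (69.9 mW)(225 s) = 15.73 J.
Photons incident: 15.73 / 5.643e-19 = 2.788e19, i.e. 2.788e19/6.022e23 = 4.630e-5 mol.
Product: Φ × n_abs = 0.173 × 4.630e-5 = 8.010e-6 mol.
As a count: 8.010e-6 × 6.022e23 = 4.8e18.

4.8e18 molecules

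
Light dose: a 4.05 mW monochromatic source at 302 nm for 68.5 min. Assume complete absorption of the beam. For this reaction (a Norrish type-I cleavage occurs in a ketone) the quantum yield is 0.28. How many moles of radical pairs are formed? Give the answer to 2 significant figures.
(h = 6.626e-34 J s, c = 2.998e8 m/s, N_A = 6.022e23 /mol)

Photon energy at 302 nm: hc/λ = (6.626e-34)(2.998e8)/(302e-9) = 6.578e-19 J.
Energy delivered: (4.05 mW)(4110 s) = 16.65 J.
Photons incident: 16.65 / 6.578e-19 = 2.531e19, i.e. 2.531e19/6.022e23 = 4.203e-5 mol.
Product: Φ × n_abs = 0.28 × 4.203e-5 = 1.177e-5 mol.

1.2e-5 mol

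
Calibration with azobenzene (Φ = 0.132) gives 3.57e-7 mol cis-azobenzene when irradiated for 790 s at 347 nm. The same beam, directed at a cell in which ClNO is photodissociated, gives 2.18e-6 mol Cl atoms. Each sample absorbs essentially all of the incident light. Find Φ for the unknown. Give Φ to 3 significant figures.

Φ = 0.806

Photons absorbed by the actinometer: 3.57e-7 / 0.132 = 2.705e-6 mol.
Φ(unknown) = 2.18e-6 / 2.705e-6 = 0.806.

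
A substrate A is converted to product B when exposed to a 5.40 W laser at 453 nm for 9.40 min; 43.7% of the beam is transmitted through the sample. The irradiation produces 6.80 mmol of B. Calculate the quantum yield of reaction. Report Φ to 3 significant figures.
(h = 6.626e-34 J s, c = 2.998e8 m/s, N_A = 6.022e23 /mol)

Product: 6.80 mmol = 0.00680 mol.
Photon energy at 453 nm: hc/λ = (6.626e-34)(2.998e8)/(453e-9) = 4.385e-19 J.
Energy delivered: (5.40 W)(564 s) = 3046 J.
Photons incident: 3046 / 4.385e-19 = 6.946e21, i.e. 6.946e21/6.022e23 = 0.01153 mol.
Fraction absorbed: 1 − 43.7/100 = 0.5630.
Photons absorbed: 0.5630 × 0.01153 = 0.006491 mol.
Φ = 0.00680 mol / 0.006491 mol photons = 1.05.

Φ = 1.05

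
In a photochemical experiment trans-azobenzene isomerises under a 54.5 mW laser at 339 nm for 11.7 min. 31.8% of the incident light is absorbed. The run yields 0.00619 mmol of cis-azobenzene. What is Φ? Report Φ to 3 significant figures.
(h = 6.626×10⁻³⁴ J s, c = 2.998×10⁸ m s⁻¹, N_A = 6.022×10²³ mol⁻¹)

Φ = 0.180

Product: 0.00619 mmol = 6.19×10⁻⁶ mol.
Photon energy at 339 nm: hc/λ = (6.626×10⁻³⁴)(2.998×10⁸)/(339×10⁻⁹) = 5.860×10⁻¹⁹ J.
Energy delivered: (54.5 mW)(702 s) = 38.26 J.
Photons incident: 38.26 / 5.860×10⁻¹⁹ = 6.529×10¹⁹, i.e. 6.529×10¹⁹/6.022×10²³ = 1.084×10⁻⁴ mol.
Photons absorbed: 0.318 × 1.084×10⁻⁴ = 3.447×10⁻⁵ mol.
Φ = 6.19×10⁻⁶ mol / 3.447×10⁻⁵ mol photons = 0.180.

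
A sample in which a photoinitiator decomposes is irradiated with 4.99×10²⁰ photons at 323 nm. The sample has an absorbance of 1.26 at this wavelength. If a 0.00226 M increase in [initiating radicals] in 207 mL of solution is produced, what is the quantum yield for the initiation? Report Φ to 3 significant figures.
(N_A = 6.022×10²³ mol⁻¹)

Φ = 0.597

Product: (0.00226 M)(0.207 L) = 4.678×10⁻⁴ mol.
Moles of photons: 4.99×10²⁰ / 6.022×10²³ = 8.286×10⁻⁴ mol.
Fraction absorbed: 1 − 10^(−1.26) = 0.9450.
Photons absorbed: 0.9450 × 8.286×10⁻⁴ = 7.830×10⁻⁴ mol.
Φ = 4.678×10⁻⁴ mol / 7.830×10⁻⁴ mol photons = 0.597.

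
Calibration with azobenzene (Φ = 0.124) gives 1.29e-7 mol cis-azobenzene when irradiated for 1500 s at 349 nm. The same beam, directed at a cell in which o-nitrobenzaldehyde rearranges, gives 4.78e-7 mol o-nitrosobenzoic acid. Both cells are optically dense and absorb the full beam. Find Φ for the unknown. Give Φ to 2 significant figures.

Φ = 0.46

Photons absorbed by the actinometer: 1.29e-7 / 0.124 = 1.040e-6 mol.
Φ(unknown) = 4.78e-7 / 1.040e-6 = 0.46.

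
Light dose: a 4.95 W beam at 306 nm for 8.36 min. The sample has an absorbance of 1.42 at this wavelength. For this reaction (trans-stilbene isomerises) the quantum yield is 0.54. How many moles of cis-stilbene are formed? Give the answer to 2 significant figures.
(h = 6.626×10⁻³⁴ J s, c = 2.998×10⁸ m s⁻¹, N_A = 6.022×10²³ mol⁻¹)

0.0033 mol

Photon energy at 306 nm: hc/λ = (6.626×10⁻³⁴)(2.998×10⁸)/(306×10⁻⁹) = 6.492×10⁻¹⁹ J.
Energy delivered: (4.95 W)(501.6 s) = 2483 J.
Photons incident: 2483 / 6.492×10⁻¹⁹ = 3.825×10²¹, i.e. 3.825×10²¹/6.022×10²³ = 0.006352 mol.
Fraction absorbed: 1 − 10^(−1.42) = 0.9620.
Photons absorbed: 0.9620 × 0.006352 = 0.006111 mol.
Product: Φ × n_abs = 0.54 × 0.006111 = 0.003300 mol.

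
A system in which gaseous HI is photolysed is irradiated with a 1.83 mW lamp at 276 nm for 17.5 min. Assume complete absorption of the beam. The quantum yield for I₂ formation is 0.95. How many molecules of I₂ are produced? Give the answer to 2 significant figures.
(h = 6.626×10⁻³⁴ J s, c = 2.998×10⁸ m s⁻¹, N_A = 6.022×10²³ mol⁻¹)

2.5×10¹⁸ molecules

Photon energy at 276 nm: hc/λ = (6.626×10⁻³⁴)(2.998×10⁸)/(276×10⁻⁹) = 7.197×10⁻¹⁹ J.
Energy delivered: (1.83 mW)(1050 s) = 1.922 J.
Photons incident: 1.922 / 7.197×10⁻¹⁹ = 2.671×10¹⁸, i.e. 2.671×10¹⁸/6.022×10²³ = 4.435×10⁻⁶ mol.
Product: Φ × n_abs = 0.95 × 4.435×10⁻⁶ = 4.213×10⁻⁶ mol.
As a count: 4.213×10⁻⁶ × 6.022×10²³ = 2.5×10¹⁸.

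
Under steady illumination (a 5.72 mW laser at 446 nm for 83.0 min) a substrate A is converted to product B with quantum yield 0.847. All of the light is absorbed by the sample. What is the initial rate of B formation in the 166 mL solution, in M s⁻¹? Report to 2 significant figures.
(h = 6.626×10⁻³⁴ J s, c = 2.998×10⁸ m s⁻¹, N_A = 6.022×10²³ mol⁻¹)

1.1×10⁻⁷ M s⁻¹

Photon energy at 446 nm: hc/λ = (6.626×10⁻³⁴)(2.998×10⁸)/(446×10⁻⁹) = 4.454×10⁻¹⁹ J.
Energy delivered: (5.72 mW)(4980 s) = 28.49 J.
Photons incident: 28.49 / 4.454×10⁻¹⁹ = 6.396×10¹⁹, i.e. 6.396×10¹⁹/6.022×10²³ = 1.062×10⁻⁴ mol.
Product formed: 0.847 × 1.062×10⁻⁴ = 8.995×10⁻⁵ mol.
Rate: 8.995×10⁻⁵ mol / (4980 s × 0.166 L) = 1.1×10⁻⁷ M s⁻¹.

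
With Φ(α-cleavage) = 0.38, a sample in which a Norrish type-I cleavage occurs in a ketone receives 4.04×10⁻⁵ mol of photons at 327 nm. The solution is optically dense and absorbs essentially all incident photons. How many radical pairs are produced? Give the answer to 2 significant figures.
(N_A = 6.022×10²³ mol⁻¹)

9.2×10¹⁸ radical pairs

Product: Φ × n_abs = 0.38 × 4.04×10⁻⁵ = 1.535×10⁻⁵ mol.
As a count: 1.535×10⁻⁵ × 6.022×10²³ = 9.2×10¹⁸.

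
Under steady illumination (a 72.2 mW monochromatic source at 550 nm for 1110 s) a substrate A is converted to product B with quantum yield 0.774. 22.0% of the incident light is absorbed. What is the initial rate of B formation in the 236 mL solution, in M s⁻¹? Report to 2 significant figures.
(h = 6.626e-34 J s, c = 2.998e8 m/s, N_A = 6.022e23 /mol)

Photon energy at 550 nm: hc/λ = (6.626e-34)(2.998e8)/(550e-9) = 3.612e-19 J.
Energy delivered: (72.2 mW)(1110 s) = 80.14 J.
Photons incident: 80.14 / 3.612e-19 = 2.219e20, i.e. 2.219e20/6.022e23 = 3.685e-4 mol.
Photons absorbed: 0.220 × 3.685e-4 = 8.107e-5 mol.
Product formed: 0.774 × 8.107e-5 = 6.275e-5 mol.
Rate: 6.275e-5 mol / (1110 s × 0.236 L) = 2.4e-7 M s⁻¹.

2.4e-7 M s⁻¹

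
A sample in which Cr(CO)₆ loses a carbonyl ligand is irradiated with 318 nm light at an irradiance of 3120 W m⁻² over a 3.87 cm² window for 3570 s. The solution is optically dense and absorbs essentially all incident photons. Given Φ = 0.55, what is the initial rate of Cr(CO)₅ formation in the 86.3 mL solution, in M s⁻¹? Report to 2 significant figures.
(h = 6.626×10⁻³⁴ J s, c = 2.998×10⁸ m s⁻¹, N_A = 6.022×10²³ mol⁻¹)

Photon energy at 318 nm: hc/λ = (6.626×10⁻³⁴)(2.998×10⁸)/(318×10⁻⁹) = 6.247×10⁻¹⁹ J.
Energy delivered: (3120 W m⁻²)(3.87×10⁻⁴ m²)(3570 s) = 4311 J.
Photons incident: 4311 / 6.247×10⁻¹⁹ = 6.901×10²¹, i.e. 6.901×10²¹/6.022×10²³ = 0.01146 mol.
Product formed: 0.55 × 0.01146 = 0.006303 mol.
Rate: 0.006303 mol / (3570 s × 0.0863 L) = 2.0×10⁻⁵ M s⁻¹.

2.0×10⁻⁵ M s⁻¹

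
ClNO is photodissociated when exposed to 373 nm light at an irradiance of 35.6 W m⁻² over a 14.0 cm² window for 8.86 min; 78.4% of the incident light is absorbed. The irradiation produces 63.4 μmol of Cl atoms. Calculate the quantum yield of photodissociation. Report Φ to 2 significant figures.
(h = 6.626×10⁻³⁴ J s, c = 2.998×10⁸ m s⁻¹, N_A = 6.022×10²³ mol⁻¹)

Φ = 0.98

Product: 63.4 μmol = 6.34×10⁻⁵ mol.
Photon energy at 373 nm: hc/λ = (6.626×10⁻³⁴)(2.998×10⁸)/(373×10⁻⁹) = 5.326×10⁻¹⁹ J.
Energy delivered: (35.6 W m⁻²)(14.0×10⁻⁴ m²)(531.6 s) = 26.49 J.
Photons incident: 26.49 / 5.326×10⁻¹⁹ = 4.974×10¹⁹, i.e. 4.974×10¹⁹/6.022×10²³ = 8.260×10⁻⁵ mol.
Photons absorbed: 0.784 × 8.260×10⁻⁵ = 6.476×10⁻⁵ mol.
Φ = 6.34×10⁻⁵ mol / 6.476×10⁻⁵ mol photons = 0.98.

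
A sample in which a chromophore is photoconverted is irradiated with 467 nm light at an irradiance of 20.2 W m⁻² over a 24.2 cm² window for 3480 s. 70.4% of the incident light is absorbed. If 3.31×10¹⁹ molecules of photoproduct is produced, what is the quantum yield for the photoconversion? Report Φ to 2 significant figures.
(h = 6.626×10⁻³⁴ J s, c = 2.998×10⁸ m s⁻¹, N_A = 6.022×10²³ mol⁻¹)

Product: 3.31×10¹⁹ / 6.022×10²³ = 5.497×10⁻⁵ mol.
Photon energy at 467 nm: hc/λ = (6.626×10⁻³⁴)(2.998×10⁸)/(467×10⁻⁹) = 4.254×10⁻¹⁹ J.
Energy delivered: (20.2 W m⁻²)(24.2×10⁻⁴ m²)(3480 s) = 170.1 J.
Photons incident: 170.1 / 4.254×10⁻¹⁹ = 3.999×10²⁰, i.e. 3.999×10²⁰/6.022×10²³ = 6.641×10⁻⁴ mol.
Photons absorbed: 0.704 × 6.641×10⁻⁴ = 4.675×10⁻⁴ mol.
Φ = 5.497×10⁻⁵ mol / 4.675×10⁻⁴ mol photons = 0.12.

Φ = 0.12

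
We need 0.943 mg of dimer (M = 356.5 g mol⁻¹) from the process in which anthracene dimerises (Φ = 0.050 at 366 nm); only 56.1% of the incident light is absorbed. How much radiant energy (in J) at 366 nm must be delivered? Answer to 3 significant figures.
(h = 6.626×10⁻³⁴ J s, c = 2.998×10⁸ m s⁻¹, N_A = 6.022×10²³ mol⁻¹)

Product: 0.943 mg / 356.5 g mol⁻¹ = 2.645×10⁻⁶ mol.
Photons that must be absorbed: 2.645×10⁻⁶ / 0.050 = 5.290×10⁻⁵ mol.
Incident photons needed: 5.290×10⁻⁵ / 0.561 = 9.430×10⁻⁵ mol.
Photon energy: hc/λ = 5.428×10⁻¹⁹ J; per mole, 3.269×10⁵ J mol⁻¹.
Energy required: 9.430×10⁻⁵ × 3.269×10⁵ = 30.8 J.

30.8 J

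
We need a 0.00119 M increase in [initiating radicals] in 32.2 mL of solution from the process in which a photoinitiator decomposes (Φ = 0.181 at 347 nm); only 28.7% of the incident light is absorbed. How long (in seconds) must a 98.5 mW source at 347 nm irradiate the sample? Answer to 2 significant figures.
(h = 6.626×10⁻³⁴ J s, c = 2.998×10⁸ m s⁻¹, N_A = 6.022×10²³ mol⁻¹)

t ≈ 2600 s

Product: (0.00119 M)(0.0322 L) = 3.832×10⁻⁵ mol.
Photons that must be absorbed: 3.832×10⁻⁵ / 0.181 = 2.117×10⁻⁴ mol.
Incident photons needed: 2.117×10⁻⁴ / 0.287 = 7.376×10⁻⁴ mol.
Photon energy: hc/λ = 5.725×10⁻¹⁹ J; per mole, 3.448×10⁵ J mol⁻¹.
Energy required: 7.376×10⁻⁴ × 3.448×10⁵ = 254.3 J.
Time: 254.3 J / 0.0985 W = 2600 s.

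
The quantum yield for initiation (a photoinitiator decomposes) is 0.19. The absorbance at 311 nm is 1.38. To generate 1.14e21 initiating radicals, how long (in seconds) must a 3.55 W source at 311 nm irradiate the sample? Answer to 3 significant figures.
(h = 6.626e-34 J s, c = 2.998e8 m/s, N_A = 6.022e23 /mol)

t ≈ 1130 s

Product: 1.14e21 / 6.022e23 = 0.001893 mol.
Photons that must be absorbed: 0.001893 / 0.19 = 0.009963 mol.
Fraction absorbed: 1 − 10^(−1.38) = 0.9583.
Incident photons needed: 0.009963 / 0.9583 = 0.01040 mol.
Photon energy: hc/λ = 6.387e-19 J; per mole, 3.846e5 J mol⁻¹.
Energy required: 0.01040 × 3.846e5 = 4000 J.
Time: 4000 J / 3.55 W = 1130 s.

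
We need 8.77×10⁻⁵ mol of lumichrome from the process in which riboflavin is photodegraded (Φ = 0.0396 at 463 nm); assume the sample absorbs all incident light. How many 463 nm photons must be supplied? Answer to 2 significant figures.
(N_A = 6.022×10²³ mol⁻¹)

Photons that must be absorbed: 8.77×10⁻⁵ / 0.0396 = 0.002215 mol.
Photon count: 0.002215 × 6.022×10²³ = 1.3×10²¹.

1.3×10²¹ photons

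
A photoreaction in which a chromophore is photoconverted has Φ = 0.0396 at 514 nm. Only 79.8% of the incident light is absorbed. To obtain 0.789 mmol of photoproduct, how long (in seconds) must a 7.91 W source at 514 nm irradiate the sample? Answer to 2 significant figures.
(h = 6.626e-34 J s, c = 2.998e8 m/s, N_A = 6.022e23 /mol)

t ≈ 730 s

Product: 0.789 mmol = 7.89e-4 mol.
Photons that must be absorbed: 7.89e-4 / 0.0396 = 0.01992 mol.
Incident photons needed: 0.01992 / 0.798 = 0.02496 mol.
Photon energy: hc/λ = 3.865e-19 J; per mole, 2.328e5 J mol⁻¹.
Energy required: 0.02496 × 2.328e5 = 5811 J.
Time: 5811 J / 7.91 W = 730 s.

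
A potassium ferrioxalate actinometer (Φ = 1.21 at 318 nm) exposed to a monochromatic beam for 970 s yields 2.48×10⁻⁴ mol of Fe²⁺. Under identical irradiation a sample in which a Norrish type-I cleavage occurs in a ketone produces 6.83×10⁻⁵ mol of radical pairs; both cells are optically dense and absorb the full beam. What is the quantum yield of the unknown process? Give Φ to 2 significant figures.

Φ = 0.33

Photons absorbed by the actinometer: 2.48×10⁻⁴ / 1.21 = 2.050×10⁻⁴ mol.
Φ(unknown) = 6.83×10⁻⁵ / 2.050×10⁻⁴ = 0.33.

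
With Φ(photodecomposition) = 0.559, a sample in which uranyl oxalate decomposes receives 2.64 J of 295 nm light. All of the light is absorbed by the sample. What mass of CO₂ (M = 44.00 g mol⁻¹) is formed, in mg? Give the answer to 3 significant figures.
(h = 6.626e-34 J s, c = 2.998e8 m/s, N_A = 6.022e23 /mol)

0.160 mg

Photon energy at 295 nm: hc/λ = (6.626e-34)(2.998e8)/(295e-9) = 6.734e-19 J.
Photons incident: 2.64 / 6.734e-19 = 3.920e18, i.e. 3.920e18/6.022e23 = 6.509e-6 mol.
Product: Φ × n_abs = 0.559 × 6.509e-6 = 3.639e-6 mol.
Mass: 3.639e-6 × 44.00 = 1.601e-4 g = 0.160 mg.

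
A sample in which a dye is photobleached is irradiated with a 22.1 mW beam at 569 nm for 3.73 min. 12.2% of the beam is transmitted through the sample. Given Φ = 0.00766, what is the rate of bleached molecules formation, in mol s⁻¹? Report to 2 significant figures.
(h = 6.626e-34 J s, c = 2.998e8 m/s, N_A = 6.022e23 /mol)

Photon energy at 569 nm: hc/λ = (6.626e-34)(2.998e8)/(569e-9) = 3.491e-19 J.
Energy delivered: (22.1 mW)(223.8 s) = 4.946 J.
Photons incident: 4.946 / 3.491e-19 = 1.417e19, i.e. 1.417e19/6.022e23 = 2.353e-5 mol.
Fraction absorbed: 1 − 12.2/100 = 0.8780.
Photons absorbed: 0.8780 × 2.353e-5 = 2.066e-5 mol.
Product formed: 0.00766 × 2.066e-5 = 1.583e-7 mol.
Rate: 1.583e-7 / 223.8 s = 7.1e-10 mol s⁻¹.

7.1e-10 mol s⁻¹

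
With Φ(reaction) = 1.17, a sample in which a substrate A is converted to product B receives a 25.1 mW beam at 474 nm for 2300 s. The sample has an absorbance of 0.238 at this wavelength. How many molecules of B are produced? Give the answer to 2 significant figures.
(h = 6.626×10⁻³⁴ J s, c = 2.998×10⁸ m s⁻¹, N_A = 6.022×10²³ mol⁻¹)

6.8×10¹⁹ molecules

Photon energy at 474 nm: hc/λ = (6.626×10⁻³⁴)(2.998×10⁸)/(474×10⁻⁹) = 4.191×10⁻¹⁹ J.
Energy delivered: (25.1 mW)(2300 s) = 57.73 J.
Photons incident: 57.73 / 4.191×10⁻¹⁹ = 1.377×10²⁰, i.e. 1.377×10²⁰/6.022×10²³ = 2.287×10⁻⁴ mol.
Fraction absorbed: 1 − 10^(−0.238) = 0.4219.
Photons absorbed: 0.4219 × 2.287×10⁻⁴ = 9.649×10⁻⁵ mol.
Product: Φ × n_abs = 1.17 × 9.649×10⁻⁵ = 1.129×10⁻⁴ mol.
As a count: 1.129×10⁻⁴ × 6.022×10²³ = 6.8×10¹⁹.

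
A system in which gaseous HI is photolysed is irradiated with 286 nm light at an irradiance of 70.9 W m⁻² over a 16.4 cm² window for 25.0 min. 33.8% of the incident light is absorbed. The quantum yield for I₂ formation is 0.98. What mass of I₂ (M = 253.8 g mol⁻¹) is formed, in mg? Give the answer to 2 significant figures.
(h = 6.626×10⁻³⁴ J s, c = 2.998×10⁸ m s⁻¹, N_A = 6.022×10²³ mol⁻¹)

35 mg

Photon energy at 286 nm: hc/λ = (6.626×10⁻³⁴)(2.998×10⁸)/(286×10⁻⁹) = 6.946×10⁻¹⁹ J.
Energy delivered: (70.9 W m⁻²)(16.4×10⁻⁴ m²)(1500 s) = 174.4 J.
Photons incident: 174.4 / 6.946×10⁻¹⁹ = 2.511×10²⁰, i.e. 2.511×10²⁰/6.022×10²³ = 4.170×10⁻⁴ mol.
Photons absorbed: 0.338 × 4.170×10⁻⁴ = 1.409×10⁻⁴ mol.
Product: Φ × n_abs = 0.98 × 1.409×10⁻⁴ = 1.381×10⁻⁴ mol.
Mass: 1.381×10⁻⁴ × 253.8 = 0.03505 g = 35 mg.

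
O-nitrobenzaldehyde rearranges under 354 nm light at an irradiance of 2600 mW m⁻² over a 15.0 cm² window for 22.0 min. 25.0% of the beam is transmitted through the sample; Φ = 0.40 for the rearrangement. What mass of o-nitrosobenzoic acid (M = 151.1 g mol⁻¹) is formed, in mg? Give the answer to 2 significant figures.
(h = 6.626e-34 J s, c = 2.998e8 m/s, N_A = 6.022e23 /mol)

Photon energy at 354 nm: hc/λ = (6.626e-34)(2.998e8)/(354e-9) = 5.612e-19 J.
Energy delivered: (2600 mW m⁻²)(15.0e-4 m²)(1320 s) = 5.148 J.
Photons incident: 5.148 / 5.612e-19 = 9.173e18, i.e. 9.173e18/6.022e23 = 1.523e-5 mol.
Fraction absorbed: 1 − 25.0/100 = 0.7500.
Photons absorbed: 0.7500 × 1.523e-5 = 1.142e-5 mol.
Product: Φ × n_abs = 0.40 × 1.142e-5 = 4.568e-6 mol.
Mass: 4.568e-6 × 151.1 = 6.902e-4 g = 0.69 mg.

0.69 mg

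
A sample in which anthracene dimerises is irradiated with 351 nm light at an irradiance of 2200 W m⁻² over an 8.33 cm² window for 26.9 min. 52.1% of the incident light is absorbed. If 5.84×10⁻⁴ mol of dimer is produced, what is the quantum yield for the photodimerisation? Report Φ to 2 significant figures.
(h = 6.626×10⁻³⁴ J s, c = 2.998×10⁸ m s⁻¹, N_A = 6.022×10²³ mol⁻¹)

Φ = 0.13

Photon energy at 351 nm: hc/λ = (6.626×10⁻³⁴)(2.998×10⁸)/(351×10⁻⁹) = 5.659×10⁻¹⁹ J.
Energy delivered: (2200 W m⁻²)(8.33×10⁻⁴ m²)(1614 s) = 2958 J.
Photons incident: 2958 / 5.659×10⁻¹⁹ = 5.227×10²¹, i.e. 5.227×10²¹/6.022×10²³ = 0.008680 mol.
Photons absorbed: 0.521 × 0.008680 = 0.004522 mol.
Φ = 5.84×10⁻⁴ mol / 0.004522 mol photons = 0.13.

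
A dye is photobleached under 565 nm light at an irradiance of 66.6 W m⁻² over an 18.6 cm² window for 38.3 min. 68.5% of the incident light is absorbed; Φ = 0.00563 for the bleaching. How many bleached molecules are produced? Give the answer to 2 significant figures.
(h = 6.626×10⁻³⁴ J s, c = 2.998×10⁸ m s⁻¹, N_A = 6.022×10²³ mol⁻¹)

Photon energy at 565 nm: hc/λ = (6.626×10⁻³⁴)(2.998×10⁸)/(565×10⁻⁹) = 3.516×10⁻¹⁹ J.
Energy delivered: (66.6 W m⁻²)(18.6×10⁻⁴ m²)(2298 s) = 284.7 J.
Photons incident: 284.7 / 3.516×10⁻¹⁹ = 8.097×10²⁰, i.e. 8.097×10²⁰/6.022×10²³ = 0.001345 mol.
Photons absorbed: 0.685 × 0.001345 = 9.213×10⁻⁴ mol.
Product: Φ × n_abs = 0.00563 × 9.213×10⁻⁴ = 5.187×10⁻⁶ mol.
As a count: 5.187×10⁻⁶ × 6.022×10²³ = 3.1×10¹⁸.

3.1×10¹⁸ bleached molecules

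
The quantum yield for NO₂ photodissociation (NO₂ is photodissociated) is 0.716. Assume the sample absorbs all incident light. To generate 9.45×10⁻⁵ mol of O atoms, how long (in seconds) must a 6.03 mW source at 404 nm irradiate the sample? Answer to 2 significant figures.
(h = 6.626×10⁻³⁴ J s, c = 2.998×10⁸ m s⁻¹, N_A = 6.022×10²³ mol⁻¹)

Photons that must be absorbed: 9.45×10⁻⁵ / 0.716 = 1.320×10⁻⁴ mol.
Photon energy: hc/λ = 4.917×10⁻¹⁹ J; per mole, 2.961×10⁵ J mol⁻¹.
Energy required: 1.320×10⁻⁴ × 2.961×10⁵ = 39.09 J.
Time: 39.09 J / 0.00603 W = 6500 s.

t ≈ 6500 s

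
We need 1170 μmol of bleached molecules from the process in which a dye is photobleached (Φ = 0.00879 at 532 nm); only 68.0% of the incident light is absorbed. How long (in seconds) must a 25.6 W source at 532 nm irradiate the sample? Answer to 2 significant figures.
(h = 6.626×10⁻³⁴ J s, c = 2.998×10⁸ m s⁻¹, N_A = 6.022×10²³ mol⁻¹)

t ≈ 1700 s

Product: 1170 μmol = 0.00117 mol.
Photons that must be absorbed: 0.00117 / 0.00879 = 0.1331 mol.
Incident photons needed: 0.1331 / 0.680 = 0.1957 mol.
Photon energy: hc/λ = 3.734×10⁻¹⁹ J; per mole, 2.249×10⁵ J mol⁻¹.
Energy required: 0.1957 × 2.249×10⁵ = 4.401×10⁴ J.
Time: 4.401×10⁴ J / 25.6 W = 1700 s.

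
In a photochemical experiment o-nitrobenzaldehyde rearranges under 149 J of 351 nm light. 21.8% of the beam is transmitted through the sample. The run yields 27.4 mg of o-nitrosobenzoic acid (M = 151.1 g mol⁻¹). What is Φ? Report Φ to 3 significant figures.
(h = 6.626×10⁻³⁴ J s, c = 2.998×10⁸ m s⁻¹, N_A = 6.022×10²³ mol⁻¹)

Product: 27.4 mg / 151.1 g mol⁻¹ = 1.813×10⁻⁴ mol.
Photon energy at 351 nm: hc/λ = (6.626×10⁻³⁴)(2.998×10⁸)/(351×10⁻⁹) = 5.659×10⁻¹⁹ J.
Photons incident: 149 / 5.659×10⁻¹⁹ = 2.633×10²⁰, i.e. 2.633×10²⁰/6.022×10²³ = 4.372×10⁻⁴ mol.
Fraction absorbed: 1 − 21.8/100 = 0.7820.
Photons absorbed: 0.7820 × 4.372×10⁻⁴ = 3.419×10⁻⁴ mol.
Φ = 1.813×10⁻⁴ mol / 3.419×10⁻⁴ mol photons = 0.530.

Φ = 0.530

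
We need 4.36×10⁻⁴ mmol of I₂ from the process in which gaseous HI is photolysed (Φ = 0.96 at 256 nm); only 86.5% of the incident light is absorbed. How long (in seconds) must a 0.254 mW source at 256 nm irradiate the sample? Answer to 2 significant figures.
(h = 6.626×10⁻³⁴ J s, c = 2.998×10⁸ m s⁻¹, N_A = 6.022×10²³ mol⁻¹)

Product: 4.36×10⁻⁴ mmol = 4.36×10⁻⁷ mol.
Photons that must be absorbed: 4.36×10⁻⁷ / 0.96 = 4.542×10⁻⁷ mol.
Incident photons needed: 4.542×10⁻⁷ / 0.865 = 5.251×10⁻⁷ mol.
Photon energy: hc/λ = 7.760×10⁻¹⁹ J; per mole, 4.673×10⁵ J mol⁻¹.
Energy required: 5.251×10⁻⁷ × 4.673×10⁵ = 0.2454 J.
Time: 0.2454 J / 0.000254 W = 970 s.

t ≈ 970 s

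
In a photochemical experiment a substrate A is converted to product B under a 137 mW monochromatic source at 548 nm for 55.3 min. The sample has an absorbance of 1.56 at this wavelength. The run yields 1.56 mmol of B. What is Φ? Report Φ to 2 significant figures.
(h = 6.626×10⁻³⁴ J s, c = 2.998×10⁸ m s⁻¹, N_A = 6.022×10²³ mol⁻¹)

Product: 1.56 mmol = 0.00156 mol.
Photon energy at 548 nm: hc/λ = (6.626×10⁻³⁴)(2.998×10⁸)/(548×10⁻⁹) = 3.625×10⁻¹⁹ J.
Energy delivered: (137 mW)(3318 s) = 454.6 J.
Photons incident: 454.6 / 3.625×10⁻¹⁹ = 1.254×10²¹, i.e. 1.254×10²¹/6.022×10²³ = 0.002082 mol.
Fraction absorbed: 1 − 10^(−1.56) = 0.9725.
Photons absorbed: 0.9725 × 0.002082 = 0.002025 mol.
Φ = 0.00156 mol / 0.002025 mol photons = 0.77.

Φ = 0.77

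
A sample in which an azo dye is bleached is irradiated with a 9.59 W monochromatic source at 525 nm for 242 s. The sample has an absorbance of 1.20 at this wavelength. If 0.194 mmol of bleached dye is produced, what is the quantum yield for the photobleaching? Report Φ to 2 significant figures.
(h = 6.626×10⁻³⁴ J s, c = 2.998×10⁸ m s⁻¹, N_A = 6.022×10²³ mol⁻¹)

Φ = 0.020

Product: 0.194 mmol = 1.94×10⁻⁴ mol.
Photon energy at 525 nm: hc/λ = (6.626×10⁻³⁴)(2.998×10⁸)/(525×10⁻⁹) = 3.784×10⁻¹⁹ J.
Energy delivered: (9.59 W)(242 s) = 2321 J.
Photons incident: 2321 / 3.784×10⁻¹⁹ = 6.134×10²¹, i.e. 6.134×10²¹/6.022×10²³ = 0.01019 mol.
Fraction absorbed: 1 − 10^(−1.20) = 0.9369.
Photons absorbed: 0.9369 × 0.01019 = 0.009547 mol.
Φ = 1.94×10⁻⁴ mol / 0.009547 mol photons = 0.020.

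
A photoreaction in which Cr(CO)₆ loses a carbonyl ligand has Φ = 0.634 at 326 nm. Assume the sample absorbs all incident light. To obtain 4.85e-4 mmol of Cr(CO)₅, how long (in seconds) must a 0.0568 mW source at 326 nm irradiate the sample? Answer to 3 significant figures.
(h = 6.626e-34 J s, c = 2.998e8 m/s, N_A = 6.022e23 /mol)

Product: 4.85e-4 mmol = 4.85e-7 mol.
Photons that must be absorbed: 4.85e-7 / 0.634 = 7.650e-7 mol.
Photon energy: hc/λ = 6.093e-19 J; per mole, 3.669e5 J mol⁻¹.
Energy required: 7.650e-7 × 3.669e5 = 0.2807 J.
Time: 0.2807 J / 5.68e-05 W = 4940 s.

t ≈ 4940 s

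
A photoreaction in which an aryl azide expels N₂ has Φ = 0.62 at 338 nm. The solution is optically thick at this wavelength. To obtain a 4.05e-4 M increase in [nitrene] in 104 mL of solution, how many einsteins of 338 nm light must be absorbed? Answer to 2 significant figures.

Product: (4.05e-4 M)(0.104 L) = 4.212e-5 mol.
Photons that must be absorbed: 4.212e-5 / 0.62 = 6.794e-5 mol.

6.8e-5 einstein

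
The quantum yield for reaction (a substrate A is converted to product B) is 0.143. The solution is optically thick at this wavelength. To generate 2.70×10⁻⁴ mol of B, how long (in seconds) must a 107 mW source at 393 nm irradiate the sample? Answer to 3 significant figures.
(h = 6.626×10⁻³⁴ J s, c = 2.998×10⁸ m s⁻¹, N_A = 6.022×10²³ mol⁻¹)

Photons that must be absorbed: 2.70×10⁻⁴ / 0.143 = 0.001888 mol.
Photon energy: hc/λ = 5.055×10⁻¹⁹ J; per mole, 3.044×10⁵ J mol⁻¹.
Energy required: 0.001888 × 3.044×10⁵ = 574.7 J.
Time: 574.7 J / 0.107 W = 5370 s.

t ≈ 5370 s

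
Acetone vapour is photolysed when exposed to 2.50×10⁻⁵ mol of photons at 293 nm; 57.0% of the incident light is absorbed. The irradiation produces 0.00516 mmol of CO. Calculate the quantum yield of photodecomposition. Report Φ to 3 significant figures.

Φ = 0.362

Product: 0.00516 mmol = 5.16×10⁻⁶ mol.
Photons absorbed: 0.570 × 2.50×10⁻⁵ = 1.425×10⁻⁵ mol.
Φ = 5.16×10⁻⁶ mol / 1.425×10⁻⁵ mol photons = 0.362.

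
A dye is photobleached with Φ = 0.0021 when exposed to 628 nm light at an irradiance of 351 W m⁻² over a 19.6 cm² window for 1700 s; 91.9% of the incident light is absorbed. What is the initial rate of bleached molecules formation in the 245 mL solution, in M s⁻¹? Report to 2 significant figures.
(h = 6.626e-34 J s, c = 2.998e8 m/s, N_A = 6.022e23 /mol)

Photon energy at 628 nm: hc/λ = (6.626e-34)(2.998e8)/(628e-9) = 3.163e-19 J.
Energy delivered: (351 W m⁻²)(19.6e-4 m²)(1700 s) = 1170 J.
Photons incident: 1170 / 3.163e-19 = 3.699e21, i.e. 3.699e21/6.022e23 = 0.006142 mol.
Photons absorbed: 0.919 × 0.006142 = 0.005644 mol.
Product formed: 0.0021 × 0.005644 = 1.185e-5 mol.
Rate: 1.185e-5 mol / (1700 s × 0.245 L) = 2.8e-8 M s⁻¹.

2.8e-8 M s⁻¹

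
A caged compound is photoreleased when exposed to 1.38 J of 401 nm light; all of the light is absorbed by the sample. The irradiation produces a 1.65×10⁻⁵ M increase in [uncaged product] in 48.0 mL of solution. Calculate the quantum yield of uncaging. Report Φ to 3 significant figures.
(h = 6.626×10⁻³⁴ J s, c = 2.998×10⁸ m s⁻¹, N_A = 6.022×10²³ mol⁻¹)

Product: (1.65×10⁻⁵ M)(0.048 L) = 7.920×10⁻⁷ mol.
Photon energy at 401 nm: hc/λ = (6.626×10⁻³⁴)(2.998×10⁸)/(401×10⁻⁹) = 4.954×10⁻¹⁹ J.
Photons incident: 1.38 / 4.954×10⁻¹⁹ = 2.786×10¹⁸, i.e. 2.786×10¹⁸/6.022×10²³ = 4.626×10⁻⁶ mol.
Φ = 7.920×10⁻⁷ mol / 4.626×10⁻⁶ mol photons = 0.171.

Φ = 0.171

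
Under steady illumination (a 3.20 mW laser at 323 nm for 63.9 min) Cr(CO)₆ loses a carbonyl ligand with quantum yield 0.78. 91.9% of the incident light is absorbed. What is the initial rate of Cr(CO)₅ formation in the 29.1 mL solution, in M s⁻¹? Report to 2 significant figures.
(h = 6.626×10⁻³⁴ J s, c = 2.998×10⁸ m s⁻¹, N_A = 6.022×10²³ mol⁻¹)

2.1×10⁻⁷ M s⁻¹

Photon energy at 323 nm: hc/λ = (6.626×10⁻³⁴)(2.998×10⁸)/(323×10⁻⁹) = 6.150×10⁻¹⁹ J.
Energy delivered: (3.20 mW)(3834 s) = 12.27 J.
Photons incident: 12.27 / 6.150×10⁻¹⁹ = 1.995×10¹⁹, i.e. 1.995×10¹⁹/6.022×10²³ = 3.313×10⁻⁵ mol.
Photons absorbed: 0.919 × 3.313×10⁻⁵ = 3.045×10⁻⁵ mol.
Product formed: 0.78 × 3.045×10⁻⁵ = 2.375×10⁻⁵ mol.
Rate: 2.375×10⁻⁵ mol / (3834 s × 0.0291 L) = 2.1×10⁻⁷ M s⁻¹.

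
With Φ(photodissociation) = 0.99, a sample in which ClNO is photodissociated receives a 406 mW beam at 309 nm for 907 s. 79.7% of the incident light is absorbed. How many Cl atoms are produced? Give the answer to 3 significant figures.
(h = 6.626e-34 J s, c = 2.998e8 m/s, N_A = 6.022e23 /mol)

4.52e20 atoms

Photon energy at 309 nm: hc/λ = (6.626e-34)(2.998e8)/(309e-9) = 6.429e-19 J.
Energy delivered: (406 mW)(907 s) = 368.2 J.
Photons incident: 368.2 / 6.429e-19 = 5.727e20, i.e. 5.727e20/6.022e23 = 9.510e-4 mol.
Photons absorbed: 0.797 × 9.510e-4 = 7.579e-4 mol.
Product: Φ × n_abs = 0.99 × 7.579e-4 = 7.503e-4 mol.
As a count: 7.503e-4 × 6.022e23 = 4.52e20.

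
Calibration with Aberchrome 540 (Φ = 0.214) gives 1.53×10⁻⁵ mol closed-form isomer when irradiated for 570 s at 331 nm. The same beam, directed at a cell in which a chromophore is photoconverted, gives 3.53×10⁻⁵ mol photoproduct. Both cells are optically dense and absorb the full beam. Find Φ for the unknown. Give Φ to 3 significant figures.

Photons absorbed by the actinometer: 1.53×10⁻⁵ / 0.214 = 7.150×10⁻⁵ mol.
Φ(unknown) = 3.53×10⁻⁵ / 7.150×10⁻⁵ = 0.494.

Φ = 0.494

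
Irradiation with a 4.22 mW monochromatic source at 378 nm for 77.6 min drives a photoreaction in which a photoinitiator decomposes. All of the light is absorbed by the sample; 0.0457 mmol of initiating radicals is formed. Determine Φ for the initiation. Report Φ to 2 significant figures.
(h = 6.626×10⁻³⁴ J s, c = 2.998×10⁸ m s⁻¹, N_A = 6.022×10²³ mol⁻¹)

Φ = 0.74

Product: 0.0457 mmol = 4.57×10⁻⁵ mol.
Photon energy at 378 nm: hc/λ = (6.626×10⁻³⁴)(2.998×10⁸)/(378×10⁻⁹) = 5.255×10⁻¹⁹ J.
Energy delivered: (4.22 mW)(4656 s) = 19.65 J.
Photons incident: 19.65 / 5.255×10⁻¹⁹ = 3.739×10¹⁹, i.e. 3.739×10¹⁹/6.022×10²³ = 6.209×10⁻⁵ mol.
Φ = 4.57×10⁻⁵ mol / 6.209×10⁻⁵ mol photons = 0.74.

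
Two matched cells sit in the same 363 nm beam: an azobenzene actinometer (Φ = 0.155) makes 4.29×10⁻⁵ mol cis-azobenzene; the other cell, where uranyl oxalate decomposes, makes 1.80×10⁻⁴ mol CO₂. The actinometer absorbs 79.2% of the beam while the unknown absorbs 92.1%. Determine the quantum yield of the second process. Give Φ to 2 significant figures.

Photons absorbed by the actinometer: 4.29×10⁻⁵ / 0.155 = 2.768×10⁻⁴ mol.
Incident flux: 2.768×10⁻⁴ / 0.792 = 3.495×10⁻⁴ einstein.
Absorbed by unknown: 0.921 × 3.495×10⁻⁴ = 3.219×10⁻⁴ mol.
Φ(unknown) = 1.80×10⁻⁴ / 3.219×10⁻⁴ = 0.56.

Φ = 0.56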